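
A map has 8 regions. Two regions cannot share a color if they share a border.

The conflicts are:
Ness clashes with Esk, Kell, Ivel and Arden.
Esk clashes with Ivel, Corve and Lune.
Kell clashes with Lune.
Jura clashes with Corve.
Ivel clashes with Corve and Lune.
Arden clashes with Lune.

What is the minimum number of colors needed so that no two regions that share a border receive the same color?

3

Esk, Ivel, Lune pairwise conflict, so at least 3 colors are needed.
3 colors suffice: color 1 → {Ness, Corve, Lune}; color 2 → {Kell, Jura, Ivel, Arden}; color 3 → {Esk}. Each listed conflict is separated.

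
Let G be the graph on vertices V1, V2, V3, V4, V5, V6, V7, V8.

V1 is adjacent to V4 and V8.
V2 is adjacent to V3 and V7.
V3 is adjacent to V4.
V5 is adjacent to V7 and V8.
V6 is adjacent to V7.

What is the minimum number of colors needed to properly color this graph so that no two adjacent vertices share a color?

The cycle V7-V2-V3-V4-V1-V8-V5-V7 has odd length 7, so it cannot be 2-colored; at least 3 colors are needed.
3 colors suffice: V1=blue, V2=blue, V3=green, V4=red, V5=blue, V6=blue, V7=red, V8=red. Each edge has distinct colors on its endpoints.

3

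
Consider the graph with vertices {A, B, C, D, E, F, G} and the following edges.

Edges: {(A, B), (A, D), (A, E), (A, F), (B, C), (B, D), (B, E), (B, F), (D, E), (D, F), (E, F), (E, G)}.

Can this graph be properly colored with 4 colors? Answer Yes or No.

No

A, B, D, E, F form a clique, so at least 5 colors are needed.
So 4 colors are not enough.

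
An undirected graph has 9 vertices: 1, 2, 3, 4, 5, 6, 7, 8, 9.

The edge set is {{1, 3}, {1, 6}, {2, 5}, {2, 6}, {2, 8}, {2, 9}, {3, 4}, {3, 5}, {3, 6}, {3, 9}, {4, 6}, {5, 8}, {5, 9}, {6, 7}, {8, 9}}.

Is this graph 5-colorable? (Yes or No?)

The chromatic number is 4. 2, 5, 8, 9 are mutually adjacent (a clique of size 4), so at least 4 colors are needed.
4 colors suffice: color a → {2, 3, 7}; color b → {6, 9}; color c → {1, 4, 5}; color d → {8}.
Since 5 ≥ 4, a proper 5-coloring certainly exists.

Yes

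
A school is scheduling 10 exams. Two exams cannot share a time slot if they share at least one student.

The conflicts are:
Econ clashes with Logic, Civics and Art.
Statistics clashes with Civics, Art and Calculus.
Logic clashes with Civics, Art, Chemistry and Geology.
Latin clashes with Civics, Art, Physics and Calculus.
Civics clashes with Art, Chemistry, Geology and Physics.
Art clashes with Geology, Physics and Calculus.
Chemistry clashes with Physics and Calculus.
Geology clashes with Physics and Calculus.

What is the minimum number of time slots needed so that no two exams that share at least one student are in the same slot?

Civics, Art, Geology, Physics all conflict with each other, so at least 4 time slots are needed.
4 time slots suffice: Econ=4, Statistics=3, Logic=3, Latin=4, Civics=1, Art=2, Chemistry=2, Geology=4, Physics=3, Calculus=1. Every pair that conflicts lands in different time slots.

4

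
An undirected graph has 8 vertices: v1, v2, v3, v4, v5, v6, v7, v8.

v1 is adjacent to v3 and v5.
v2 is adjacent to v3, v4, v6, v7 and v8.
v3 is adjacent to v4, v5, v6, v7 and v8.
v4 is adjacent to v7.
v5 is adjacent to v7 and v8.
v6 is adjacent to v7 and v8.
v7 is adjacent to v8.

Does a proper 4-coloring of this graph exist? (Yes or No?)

v2, v3, v6, v7, v8 are pairwise adjacent (a clique of size 5), so at least 5 colors are needed.
So 4 colors are not enough.

No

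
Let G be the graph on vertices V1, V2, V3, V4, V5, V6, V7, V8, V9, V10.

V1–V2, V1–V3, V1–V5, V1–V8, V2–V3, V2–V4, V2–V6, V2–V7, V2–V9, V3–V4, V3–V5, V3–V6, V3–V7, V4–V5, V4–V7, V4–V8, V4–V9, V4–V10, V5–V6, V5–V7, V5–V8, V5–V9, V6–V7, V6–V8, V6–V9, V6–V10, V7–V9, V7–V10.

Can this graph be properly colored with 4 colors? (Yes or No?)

Yes

The chromatic number is 4. V2, V4, V7, V9 form a clique, so at least 4 colors are needed.
A valid assignment using 4 colors: V1=red, V2=green, V3=yellow, V4=red, V5=green, V6=red, V7=blue, V8=blue, V9=yellow, V10=green.
That is already a proper 4-coloring.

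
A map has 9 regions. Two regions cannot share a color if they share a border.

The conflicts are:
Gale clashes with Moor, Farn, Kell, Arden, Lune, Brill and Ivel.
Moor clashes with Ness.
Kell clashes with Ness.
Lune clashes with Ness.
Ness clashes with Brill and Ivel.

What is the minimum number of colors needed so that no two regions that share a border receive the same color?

Gale and Arden conflict, so at least 2 colors are needed.
2 colors suffice: color 1 → {Gale, Ness}; color 2 → {Moor, Farn, Kell, Arden, Lune, Brill, Ivel}. No two conflicting regions share a color.

2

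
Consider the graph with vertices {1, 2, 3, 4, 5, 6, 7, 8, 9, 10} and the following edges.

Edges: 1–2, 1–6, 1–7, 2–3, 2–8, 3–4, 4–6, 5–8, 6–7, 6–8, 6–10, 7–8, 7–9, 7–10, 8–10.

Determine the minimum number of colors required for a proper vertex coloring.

4

6, 7, 8, 10 form a clique, so at least 4 colors are needed.
One proper 4-coloring: 1=a, 2=b, 3=a, 4=c, 5=b, 6=b, 7=c, 8=a, 9=a, 10=d. Every edge joins two different colors.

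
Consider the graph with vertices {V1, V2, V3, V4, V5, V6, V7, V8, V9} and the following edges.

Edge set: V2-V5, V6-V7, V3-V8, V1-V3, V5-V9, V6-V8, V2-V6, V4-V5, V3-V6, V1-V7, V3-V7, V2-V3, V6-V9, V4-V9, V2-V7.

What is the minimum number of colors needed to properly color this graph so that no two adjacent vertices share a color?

4

V2, V3, V6, V7 are pairwise adjacent (a clique of size 4), so at least 4 colors are needed.
4 colors suffice: color 1 → {V1, V5, V6}; color 2 → {V3, V9}; color 3 → {V4, V7, V8}; color 4 → {V2}. Every edge joins two different colors.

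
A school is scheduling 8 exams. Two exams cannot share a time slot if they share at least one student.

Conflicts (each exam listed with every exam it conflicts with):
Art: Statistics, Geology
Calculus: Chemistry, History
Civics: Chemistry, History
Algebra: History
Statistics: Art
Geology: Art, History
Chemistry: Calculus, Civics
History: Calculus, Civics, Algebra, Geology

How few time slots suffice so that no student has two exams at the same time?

2

Art and Statistics conflict, so at least 2 time slots are needed.
2 time slots suffice: time slot 1 → {Art, Chemistry, History}; time slot 2 → {Calculus, Civics, Algebra, Statistics, Geology}. Every pair that conflicts lands in different time slots.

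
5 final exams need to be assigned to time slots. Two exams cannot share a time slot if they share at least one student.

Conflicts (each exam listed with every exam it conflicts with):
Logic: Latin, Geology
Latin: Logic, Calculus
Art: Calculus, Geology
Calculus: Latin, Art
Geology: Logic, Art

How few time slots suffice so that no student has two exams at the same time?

The cycle Latin-Calculus-Art-Geology-Logic-Latin has odd length 5, so it cannot be 2-colored; at least 3 time slots are needed.
3 time slots suffice: time slot 1 → {Logic, Art}; time slot 2 → {Calculus, Geology}; time slot 3 → {Latin}. No two conflicting exams share a time slot.

3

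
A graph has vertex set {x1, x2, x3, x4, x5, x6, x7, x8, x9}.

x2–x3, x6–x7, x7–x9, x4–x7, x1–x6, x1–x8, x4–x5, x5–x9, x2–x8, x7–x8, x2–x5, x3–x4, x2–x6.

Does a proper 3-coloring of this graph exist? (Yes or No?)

Yes

The chromatic number is 3. The cycle x4-x5-x2-x8-x7-x4 has odd length 5, so it cannot be 2-colored; at least 3 colors are needed.
3 colors suffice: x1=R, x2=R, x3=G, x4=B, x5=G, x6=B, x7=R, x8=B, x9=B.
That is already a proper 3-coloring.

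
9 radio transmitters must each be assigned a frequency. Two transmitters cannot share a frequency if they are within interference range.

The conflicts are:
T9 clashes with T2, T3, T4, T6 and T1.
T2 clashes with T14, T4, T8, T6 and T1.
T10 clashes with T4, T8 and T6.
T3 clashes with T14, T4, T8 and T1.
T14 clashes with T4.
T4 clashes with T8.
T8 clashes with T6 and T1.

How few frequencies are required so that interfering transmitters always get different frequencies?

T9, T3, T4 pairwise conflict, so at least 3 frequencies are needed.
3 frequencies suffice: frequency 1 → {T9, T14, T8}; frequency 2 → {T4, T6, T1}; frequency 3 → {T2, T10, T3}. No two conflicting transmitters share a frequency.

3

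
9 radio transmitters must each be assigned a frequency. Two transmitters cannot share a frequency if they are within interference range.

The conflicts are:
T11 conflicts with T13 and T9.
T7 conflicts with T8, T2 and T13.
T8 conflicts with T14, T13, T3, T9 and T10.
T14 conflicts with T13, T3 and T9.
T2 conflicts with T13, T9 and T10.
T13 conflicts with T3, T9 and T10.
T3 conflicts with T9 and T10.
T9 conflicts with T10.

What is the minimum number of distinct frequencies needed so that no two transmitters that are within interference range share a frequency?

T8, T13, T3, T9, T10 pairwise conflict, so at least 5 frequencies are needed.
5 frequencies suffice: frequency 1 → {T13}; frequency 2 → {T7, T9}; frequency 3 → {T11, T8, T2}; frequency 4 → {T3}; frequency 5 → {T14, T10}. No two conflicting transmitters share a frequency.

5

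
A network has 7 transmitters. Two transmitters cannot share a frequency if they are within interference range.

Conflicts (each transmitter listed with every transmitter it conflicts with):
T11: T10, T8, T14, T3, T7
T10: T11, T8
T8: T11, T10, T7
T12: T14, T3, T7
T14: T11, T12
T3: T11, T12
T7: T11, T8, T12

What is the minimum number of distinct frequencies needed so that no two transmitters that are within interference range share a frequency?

T11, T10, T8 are mutually in conflict, so at least 3 frequencies are needed.
3 frequencies suffice: T11=1, T10=3, T8=2, T12=1, T14=2, T3=2, T7=3. No two conflicting transmitters share a frequency.

3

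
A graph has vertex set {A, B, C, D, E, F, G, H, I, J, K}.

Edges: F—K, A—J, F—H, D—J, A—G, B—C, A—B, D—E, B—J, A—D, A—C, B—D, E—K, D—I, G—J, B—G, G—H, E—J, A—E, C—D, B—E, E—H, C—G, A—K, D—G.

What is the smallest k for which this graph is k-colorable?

5

A, B, C, D, G form a clique, so at least 5 colors are needed.
One proper 5-coloring: A=2, B=4, C=5, D=1, E=3, F=2, G=3, H=1, I=2, J=5, K=1. Each edge has distinct colors on its endpoints.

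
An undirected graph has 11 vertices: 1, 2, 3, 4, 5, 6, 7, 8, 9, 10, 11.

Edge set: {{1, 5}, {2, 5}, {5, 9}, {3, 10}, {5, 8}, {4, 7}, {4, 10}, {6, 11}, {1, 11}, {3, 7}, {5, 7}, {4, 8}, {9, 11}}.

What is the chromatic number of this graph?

6 and 11 are adjacent, so at least 2 colors are needed.
One proper 2-coloring: 1=b, 2=b, 3=a, 4=a, 5=a, 6=b, 7=b, 8=b, 9=b, 10=b, 11=a. Each edge has distinct colors on its endpoints.

2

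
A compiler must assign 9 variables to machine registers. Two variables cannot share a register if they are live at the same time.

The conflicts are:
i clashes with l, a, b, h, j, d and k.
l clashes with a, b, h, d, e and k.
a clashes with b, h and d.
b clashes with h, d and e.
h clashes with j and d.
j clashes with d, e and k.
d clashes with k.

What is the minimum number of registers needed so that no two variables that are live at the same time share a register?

i, l, a, b, h, d are mutually in conflict, so at least 6 registers are needed.
Using 6 registers: i=2, l=3, a=6, b=4, h=5, j=3, d=1, e=1, k=4. Every pair that conflicts lands in different registers.

6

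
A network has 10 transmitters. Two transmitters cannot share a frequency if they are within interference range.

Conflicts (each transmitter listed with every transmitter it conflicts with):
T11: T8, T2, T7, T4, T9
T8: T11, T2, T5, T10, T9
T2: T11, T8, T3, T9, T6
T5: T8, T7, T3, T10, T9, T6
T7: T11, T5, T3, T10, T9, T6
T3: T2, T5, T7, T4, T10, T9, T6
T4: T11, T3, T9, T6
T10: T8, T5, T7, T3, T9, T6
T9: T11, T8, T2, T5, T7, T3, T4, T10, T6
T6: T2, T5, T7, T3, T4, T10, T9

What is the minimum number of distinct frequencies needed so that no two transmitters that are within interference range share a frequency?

T5, T7, T3, T10, T9, T6 pairwise conflict, so at least 6 frequencies are needed.
A valid assignment using 6 frequencies: T11=2, T8=3, T2=4, T5=4, T7=6, T3=2, T4=4, T10=5, T9=1, T6=3. Every pair that conflicts lands in different frequencies.

6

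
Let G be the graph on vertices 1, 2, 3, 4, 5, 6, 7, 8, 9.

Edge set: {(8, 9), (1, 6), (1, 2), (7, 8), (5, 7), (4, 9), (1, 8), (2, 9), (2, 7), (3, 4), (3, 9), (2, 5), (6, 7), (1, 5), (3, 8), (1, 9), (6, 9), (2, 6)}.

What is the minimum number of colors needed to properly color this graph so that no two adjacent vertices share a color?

4

1, 2, 6, 9 form a clique, so at least 4 colors are needed.
4 colors suffice: color red → {7, 9}; color blue → {1, 3}; color green → {2, 4, 8}; color yellow → {5, 6}. Each edge has distinct colors on its endpoints.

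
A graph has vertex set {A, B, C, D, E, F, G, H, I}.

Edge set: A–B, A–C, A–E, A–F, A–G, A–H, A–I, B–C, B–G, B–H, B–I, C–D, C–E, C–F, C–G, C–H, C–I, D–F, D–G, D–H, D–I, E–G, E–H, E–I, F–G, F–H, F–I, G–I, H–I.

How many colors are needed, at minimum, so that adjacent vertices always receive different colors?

5

C, D, F, H, I are pairwise adjacent (a clique of size 5), so at least 5 colors are needed.
5 colors suffice: A=4, B=5, C=2, D=4, E=5, F=5, G=3, H=3, I=1. Every edge joins two different colors.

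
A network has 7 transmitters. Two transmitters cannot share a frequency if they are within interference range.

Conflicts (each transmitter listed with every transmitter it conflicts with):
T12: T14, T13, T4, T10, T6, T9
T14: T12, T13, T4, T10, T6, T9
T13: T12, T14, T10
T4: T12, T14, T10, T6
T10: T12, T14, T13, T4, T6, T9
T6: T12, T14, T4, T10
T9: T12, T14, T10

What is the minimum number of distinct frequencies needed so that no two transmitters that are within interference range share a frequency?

T12, T14, T4, T10, T6 are mutually in conflict, so at least 5 frequencies are needed.
A valid assignment using 5 frequencies: T12=1, T14=2, T13=4, T4=5, T10=3, T6=4, T9=4. Every pair that conflicts lands in different frequencies.

5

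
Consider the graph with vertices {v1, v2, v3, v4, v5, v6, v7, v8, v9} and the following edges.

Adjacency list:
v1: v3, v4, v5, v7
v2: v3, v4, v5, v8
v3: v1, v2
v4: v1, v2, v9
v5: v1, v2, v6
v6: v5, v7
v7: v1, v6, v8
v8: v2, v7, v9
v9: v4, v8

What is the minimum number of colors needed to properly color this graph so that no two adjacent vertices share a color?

The cycle v7-v8-v2-v5-v6-v7 has odd length 5, so it cannot be 2-colored; at least 3 colors are needed.
3 colors suffice: color 1 → {v1, v2, v6, v9}; color 2 → {v3, v4, v5, v8}; color 3 → {v7}. Each edge has distinct colors on its endpoints.

3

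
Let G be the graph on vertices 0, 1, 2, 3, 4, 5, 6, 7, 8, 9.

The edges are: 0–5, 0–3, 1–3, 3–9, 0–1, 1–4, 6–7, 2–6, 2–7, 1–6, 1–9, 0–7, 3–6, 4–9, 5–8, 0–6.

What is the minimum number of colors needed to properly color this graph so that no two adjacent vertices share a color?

4

0, 1, 3, 6 are mutually adjacent (a clique of size 4), so at least 4 colors are needed.
4 colors suffice: 0=b, 1=c, 2=b, 3=d, 4=b, 5=a, 6=a, 7=c, 8=b, 9=a. Every edge joins two different colors.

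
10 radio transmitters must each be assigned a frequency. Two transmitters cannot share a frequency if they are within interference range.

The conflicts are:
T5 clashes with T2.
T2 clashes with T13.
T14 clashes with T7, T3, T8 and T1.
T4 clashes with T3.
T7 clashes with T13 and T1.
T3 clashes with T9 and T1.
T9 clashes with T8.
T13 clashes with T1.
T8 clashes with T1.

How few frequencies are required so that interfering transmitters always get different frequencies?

T7, T13, T1 all conflict with each other, so at least 3 frequencies are needed.
3 frequencies suffice: frequency 1 → {T2, T4, T9, T1}; frequency 2 → {T5, T14, T13}; frequency 3 → {T7, T3, T8}. No two conflicting transmitters share a frequency.

3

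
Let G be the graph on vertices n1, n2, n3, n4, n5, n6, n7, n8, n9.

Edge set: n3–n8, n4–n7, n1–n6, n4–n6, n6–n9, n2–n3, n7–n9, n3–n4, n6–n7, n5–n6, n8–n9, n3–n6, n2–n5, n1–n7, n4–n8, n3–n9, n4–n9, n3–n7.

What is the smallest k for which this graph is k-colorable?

n3, n4, n6, n7, n9 form a clique, so at least 5 colors are needed.
5 colors suffice: color 1 → {n2, n6, n8}; color 2 → {n1, n3, n5}; color 3 → {n9}; color 4 → {n4}; color 5 → {n7}. No two adjacent vertices share a color.

5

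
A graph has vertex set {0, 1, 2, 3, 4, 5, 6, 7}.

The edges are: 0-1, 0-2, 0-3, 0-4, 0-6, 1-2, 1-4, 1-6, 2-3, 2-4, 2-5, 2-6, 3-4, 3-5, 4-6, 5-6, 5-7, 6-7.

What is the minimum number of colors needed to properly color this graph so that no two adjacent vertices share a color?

0, 1, 2, 4, 6 form a clique, so at least 5 colors are needed.
5 colors suffice: color red → {3, 6}; color blue → {2, 7}; color green → {0, 5}; color yellow → {4}; color purple → {1}. Each edge has distinct colors on its endpoints.

5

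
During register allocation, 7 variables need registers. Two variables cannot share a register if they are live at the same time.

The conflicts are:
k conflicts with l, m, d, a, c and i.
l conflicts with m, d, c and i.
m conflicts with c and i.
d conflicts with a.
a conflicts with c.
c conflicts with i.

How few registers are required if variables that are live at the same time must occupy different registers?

k, l, m, c, i are mutually in conflict, so at least 5 registers are needed.
5 registers suffice: register 1 → {k}; register 2 → {d, c}; register 3 → {l, a}; register 4 → {i}; register 5 → {m}. Each listed conflict is separated.

5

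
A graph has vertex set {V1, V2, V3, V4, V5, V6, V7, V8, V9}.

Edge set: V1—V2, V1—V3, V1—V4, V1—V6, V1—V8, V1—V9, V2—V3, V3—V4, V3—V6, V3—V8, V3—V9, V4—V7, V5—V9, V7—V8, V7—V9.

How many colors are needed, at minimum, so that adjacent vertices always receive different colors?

3

V1, V3, V8 are pairwise adjacent, so at least 3 colors are needed.
One proper 3-coloring: V1=1, V2=3, V3=2, V4=3, V5=1, V6=3, V7=1, V8=3, V9=3. No two adjacent vertices share a color.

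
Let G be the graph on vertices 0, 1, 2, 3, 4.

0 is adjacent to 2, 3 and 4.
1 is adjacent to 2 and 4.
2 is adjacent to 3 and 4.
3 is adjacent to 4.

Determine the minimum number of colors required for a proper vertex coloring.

4

0, 2, 3, 4 form a clique, so at least 4 colors are needed.
4 colors suffice: color a → {2}; color b → {4}; color c → {1, 3}; color d → {0}. No two adjacent vertices share a color.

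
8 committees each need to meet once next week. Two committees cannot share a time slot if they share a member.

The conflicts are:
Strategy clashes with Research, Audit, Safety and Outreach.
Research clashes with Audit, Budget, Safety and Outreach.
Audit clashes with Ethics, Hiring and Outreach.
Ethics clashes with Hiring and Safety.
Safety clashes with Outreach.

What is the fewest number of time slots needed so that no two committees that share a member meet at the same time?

Strategy, Research, Safety, Outreach pairwise conflict, so at least 4 time slots are needed.
Using 4 time slots: Strategy=4, Research=1, Audit=2, Ethics=1, Budget=2, Hiring=3, Safety=2, Outreach=3. Each listed conflict is separated.

4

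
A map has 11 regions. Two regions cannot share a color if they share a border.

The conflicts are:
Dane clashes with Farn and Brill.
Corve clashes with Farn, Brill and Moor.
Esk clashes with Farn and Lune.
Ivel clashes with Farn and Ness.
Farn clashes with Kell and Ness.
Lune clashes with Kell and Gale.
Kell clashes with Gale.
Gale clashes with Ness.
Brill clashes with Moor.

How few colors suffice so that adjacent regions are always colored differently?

Ivel, Farn, Ness are mutually in conflict, so at least 3 colors are needed.
3 colors suffice: Dane=2, Corve=2, Esk=2, Ivel=3, Farn=1, Lune=1, Kell=2, Gale=3, Brill=1, Moor=3, Ness=2. No two conflicting regions share a color.

3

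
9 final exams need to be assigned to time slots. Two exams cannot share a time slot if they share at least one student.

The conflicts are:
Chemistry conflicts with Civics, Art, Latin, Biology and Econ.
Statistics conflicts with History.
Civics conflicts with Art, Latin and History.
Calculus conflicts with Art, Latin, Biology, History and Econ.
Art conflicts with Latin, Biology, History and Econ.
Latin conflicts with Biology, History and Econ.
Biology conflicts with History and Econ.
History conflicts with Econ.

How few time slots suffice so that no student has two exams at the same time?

Calculus, Art, Latin, Biology, History, Econ pairwise conflict, so at least 6 time slots are needed.
A valid assignment using 6 time slots: Chemistry=3, Statistics=1, Civics=4, Calculus=6, Art=2, Latin=1, Biology=5, History=3, Econ=4. Every pair that conflicts lands in different time slots.

6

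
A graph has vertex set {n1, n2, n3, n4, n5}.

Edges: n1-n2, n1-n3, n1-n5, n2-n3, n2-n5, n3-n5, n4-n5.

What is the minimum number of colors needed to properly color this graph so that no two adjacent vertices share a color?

4

n1, n2, n3, n5 form a clique, so at least 4 colors are needed.
A valid assignment using 4 colors: n1=2, n2=4, n3=3, n4=2, n5=1. Each edge has distinct colors on its endpoints.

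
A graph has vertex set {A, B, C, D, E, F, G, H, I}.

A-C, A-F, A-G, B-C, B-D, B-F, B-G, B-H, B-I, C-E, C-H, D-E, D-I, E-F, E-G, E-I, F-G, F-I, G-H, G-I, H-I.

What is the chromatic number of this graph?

4

E, F, G, I form a clique, so at least 4 colors are needed.
4 colors suffice: color red → {C, D, G}; color blue → {A, B, E}; color green → {I}; color yellow → {F, H}. No two adjacent vertices share a color.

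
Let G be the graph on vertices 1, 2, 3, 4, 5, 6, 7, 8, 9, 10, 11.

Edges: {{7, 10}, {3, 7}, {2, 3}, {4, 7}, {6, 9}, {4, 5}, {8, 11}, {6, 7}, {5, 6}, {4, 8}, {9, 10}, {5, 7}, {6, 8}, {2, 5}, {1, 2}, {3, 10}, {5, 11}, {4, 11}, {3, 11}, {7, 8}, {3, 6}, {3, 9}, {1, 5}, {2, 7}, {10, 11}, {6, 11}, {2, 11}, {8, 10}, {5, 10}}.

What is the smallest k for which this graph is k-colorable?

3

8, 10, 11 are mutually adjacent, so at least 3 colors are needed.
3 colors suffice: 1=blue, 2=green, 3=red, 4=green, 5=red, 6=green, 7=blue, 8=red, 9=blue, 10=green, 11=blue. Each edge has distinct colors on its endpoints.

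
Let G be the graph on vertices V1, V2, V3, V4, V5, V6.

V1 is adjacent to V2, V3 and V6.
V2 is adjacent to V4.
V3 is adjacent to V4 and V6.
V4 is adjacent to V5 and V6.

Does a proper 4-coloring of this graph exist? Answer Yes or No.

Yes

The chromatic number is 3. V3, V4, V6 form a triangle, so at least 3 colors are needed.
One proper 3-coloring: V1=R, V2=B, V3=B, V4=R, V5=B, V6=G.
Since 4 ≥ 3, a proper 4-coloring certainly exists.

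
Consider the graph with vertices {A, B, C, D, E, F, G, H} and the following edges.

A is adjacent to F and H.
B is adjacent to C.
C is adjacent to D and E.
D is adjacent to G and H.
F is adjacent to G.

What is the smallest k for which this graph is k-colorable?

The cycle F-A-H-D-G-F has odd length 5, so it cannot be 2-colored; at least 3 colors are needed.
3 colors suffice: A=2, B=2, C=1, D=2, E=2, F=3, G=1, H=1. Every edge joins two different colors.

3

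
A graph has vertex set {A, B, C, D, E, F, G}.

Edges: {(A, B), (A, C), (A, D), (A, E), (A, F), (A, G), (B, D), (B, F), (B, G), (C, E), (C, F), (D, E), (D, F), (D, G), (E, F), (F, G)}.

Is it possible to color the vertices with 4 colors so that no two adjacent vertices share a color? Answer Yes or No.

A, B, D, F, G are pairwise adjacent (a clique of size 5), so at least 5 colors are needed.
So 4 colors are not enough.

No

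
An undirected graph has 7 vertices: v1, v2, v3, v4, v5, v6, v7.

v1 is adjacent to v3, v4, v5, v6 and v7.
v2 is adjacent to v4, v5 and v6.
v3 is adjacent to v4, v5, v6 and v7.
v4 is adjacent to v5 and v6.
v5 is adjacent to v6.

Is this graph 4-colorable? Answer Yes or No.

No

v1, v3, v4, v5, v6 are mutually adjacent (a clique of size 5), so at least 5 colors are needed.
So 4 colors are not enough.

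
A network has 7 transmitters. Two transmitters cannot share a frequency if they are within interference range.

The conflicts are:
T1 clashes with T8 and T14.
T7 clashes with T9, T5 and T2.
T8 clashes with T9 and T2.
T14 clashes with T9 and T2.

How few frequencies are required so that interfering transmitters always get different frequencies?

T1 and T8 conflict, so at least 2 frequencies are needed.
2 frequencies suffice: frequency 1 → {T7, T8, T14}; frequency 2 → {T1, T9, T5, T2}. Each listed conflict is separated.

2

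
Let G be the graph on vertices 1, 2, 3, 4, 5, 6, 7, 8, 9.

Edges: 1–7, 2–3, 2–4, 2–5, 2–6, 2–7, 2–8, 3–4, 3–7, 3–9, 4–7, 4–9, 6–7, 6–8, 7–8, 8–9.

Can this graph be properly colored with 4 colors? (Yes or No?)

Yes

The chromatic number is 4. 2, 6, 7, 8 are pairwise adjacent (a clique of size 4), so at least 4 colors are needed.
4 colors suffice: color red → {1, 2, 9}; color blue → {5, 7}; color green → {4, 8}; color yellow → {3, 6}.
That is already a proper 4-coloring.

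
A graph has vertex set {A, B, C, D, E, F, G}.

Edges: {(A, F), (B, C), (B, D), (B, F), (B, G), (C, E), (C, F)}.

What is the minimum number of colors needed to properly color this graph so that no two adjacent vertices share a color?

3

B, C, F form a triangle, so at least 3 colors are needed.
A valid assignment using 3 colors: A=1, B=1, C=2, D=2, E=1, F=3, G=2. Every edge joins two different colors.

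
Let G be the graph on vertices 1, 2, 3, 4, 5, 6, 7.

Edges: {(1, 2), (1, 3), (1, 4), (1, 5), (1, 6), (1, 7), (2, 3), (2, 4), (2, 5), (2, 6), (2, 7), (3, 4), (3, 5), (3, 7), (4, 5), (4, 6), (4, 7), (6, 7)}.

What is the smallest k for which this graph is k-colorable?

5

1, 2, 3, 4, 5 are pairwise adjacent (a clique of size 5), so at least 5 colors are needed.
5 colors suffice: color a → {4}; color b → {2}; color c → {1}; color d → {5, 7}; color e → {3, 6}. No two adjacent vertices share a color.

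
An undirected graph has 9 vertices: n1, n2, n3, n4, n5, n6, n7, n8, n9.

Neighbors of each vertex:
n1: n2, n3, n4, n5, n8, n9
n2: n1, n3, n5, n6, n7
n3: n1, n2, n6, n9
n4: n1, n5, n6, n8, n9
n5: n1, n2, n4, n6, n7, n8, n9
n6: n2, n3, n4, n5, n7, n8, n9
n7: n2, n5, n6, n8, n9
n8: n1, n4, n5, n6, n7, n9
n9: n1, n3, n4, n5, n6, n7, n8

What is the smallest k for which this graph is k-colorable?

5

n5, n6, n7, n8, n9 form a clique, so at least 5 colors are needed.
5 colors suffice: color 1 → {n1, n6}; color 2 → {n3, n5}; color 3 → {n2, n9}; color 4 → {n8}; color 5 → {n4, n7}. Each edge has distinct colors on its endpoints.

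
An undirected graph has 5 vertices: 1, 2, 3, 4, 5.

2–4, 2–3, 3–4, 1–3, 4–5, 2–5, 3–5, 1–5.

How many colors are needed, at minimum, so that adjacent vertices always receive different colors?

4

2, 3, 4, 5 are pairwise adjacent (a clique of size 4), so at least 4 colors are needed.
4 colors suffice: color a → {3}; color b → {5}; color c → {1, 4}; color d → {2}. Each edge has distinct colors on its endpoints.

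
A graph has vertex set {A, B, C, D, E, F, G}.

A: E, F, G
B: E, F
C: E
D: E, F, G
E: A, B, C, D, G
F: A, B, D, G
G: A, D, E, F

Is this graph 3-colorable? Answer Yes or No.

The chromatic number is 3. D, F, G are mutually adjacent, so at least 3 colors are needed.
3 colors suffice: color red → {E, F}; color blue → {B, C, G}; color green → {A, D}.
That is already a proper 3-coloring.

Yes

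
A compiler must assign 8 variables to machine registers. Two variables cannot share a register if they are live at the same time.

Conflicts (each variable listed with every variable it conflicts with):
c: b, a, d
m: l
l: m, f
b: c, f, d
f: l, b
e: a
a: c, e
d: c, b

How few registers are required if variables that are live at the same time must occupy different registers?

3

c, b, d all conflict with each other, so at least 3 registers are needed.
3 registers suffice: register 1 → {l, b, a}; register 2 → {c, m, f, e}; register 3 → {d}. Each listed conflict is separated.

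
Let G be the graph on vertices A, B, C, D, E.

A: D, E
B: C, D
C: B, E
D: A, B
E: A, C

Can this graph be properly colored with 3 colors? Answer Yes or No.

The chromatic number is 3. The cycle E-C-B-D-A-E has odd length 5, so it cannot be 2-colored; at least 3 colors are needed.
3 colors suffice: A=1, B=1, C=2, D=2, E=3.
That is already a proper 3-coloring.

Yes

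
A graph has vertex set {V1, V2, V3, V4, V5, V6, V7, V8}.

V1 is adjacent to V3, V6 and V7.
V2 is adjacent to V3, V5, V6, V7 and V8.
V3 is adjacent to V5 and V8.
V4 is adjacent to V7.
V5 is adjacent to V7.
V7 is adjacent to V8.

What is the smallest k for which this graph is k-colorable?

3

V2, V3, V8 are pairwise adjacent, so at least 3 colors are needed.
3 colors suffice: color R → {V1, V2, V4}; color B → {V3, V6, V7}; color G → {V5, V8}. Each edge has distinct colors on its endpoints.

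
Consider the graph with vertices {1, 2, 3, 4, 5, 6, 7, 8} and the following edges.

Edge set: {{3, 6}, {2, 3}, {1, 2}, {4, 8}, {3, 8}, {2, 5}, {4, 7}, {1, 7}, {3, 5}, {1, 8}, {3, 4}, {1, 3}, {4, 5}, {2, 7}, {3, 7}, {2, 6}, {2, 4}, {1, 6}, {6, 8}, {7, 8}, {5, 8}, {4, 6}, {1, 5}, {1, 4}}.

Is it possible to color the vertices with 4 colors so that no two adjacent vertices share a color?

No

1, 3, 4, 6, 8 are mutually adjacent (a clique of size 5), so at least 5 colors are needed.
So 4 colors are not enough.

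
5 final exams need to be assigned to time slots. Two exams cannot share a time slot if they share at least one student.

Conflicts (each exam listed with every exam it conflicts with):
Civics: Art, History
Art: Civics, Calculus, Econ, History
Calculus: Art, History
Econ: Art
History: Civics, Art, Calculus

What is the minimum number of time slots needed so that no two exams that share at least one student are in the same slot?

3

Art, Calculus, History are mutually in conflict, so at least 3 time slots are needed.
3 time slots suffice: time slot 1 → {Art}; time slot 2 → {Econ, History}; time slot 3 → {Civics, Calculus}. Each listed conflict is separated.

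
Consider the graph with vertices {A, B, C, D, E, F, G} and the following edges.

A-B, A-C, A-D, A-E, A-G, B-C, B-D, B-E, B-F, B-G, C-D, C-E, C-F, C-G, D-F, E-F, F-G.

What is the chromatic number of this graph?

B, C, F, G are pairwise adjacent (a clique of size 4), so at least 4 colors are needed.
A valid assignment using 4 colors: A=green, B=red, C=blue, D=yellow, E=yellow, F=green, G=yellow. Every edge joins two different colors.

4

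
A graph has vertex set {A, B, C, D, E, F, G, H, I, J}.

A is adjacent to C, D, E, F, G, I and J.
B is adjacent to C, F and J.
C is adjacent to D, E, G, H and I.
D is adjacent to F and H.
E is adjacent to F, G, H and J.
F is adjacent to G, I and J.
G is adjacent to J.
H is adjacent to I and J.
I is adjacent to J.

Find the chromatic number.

5

A, E, F, G, J form a clique, so at least 5 colors are needed.
5 colors suffice: color 1 → {C, J}; color 2 → {A, B, H}; color 3 → {F}; color 4 → {D, E, I}; color 5 → {G}. Each edge has distinct colors on its endpoints.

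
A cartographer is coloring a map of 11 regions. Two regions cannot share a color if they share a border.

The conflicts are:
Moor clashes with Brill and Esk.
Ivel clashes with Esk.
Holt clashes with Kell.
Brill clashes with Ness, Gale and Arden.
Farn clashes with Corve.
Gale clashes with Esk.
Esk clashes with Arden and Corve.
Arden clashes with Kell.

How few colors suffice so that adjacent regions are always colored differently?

Esk and Arden conflict, so at least 2 colors are needed.
A valid assignment using 2 colors: Moor=2, Ivel=2, Holt=2, Brill=1, Farn=1, Ness=2, Gale=2, Esk=1, Arden=2, Corve=2, Kell=1. Every pair that conflicts lands in different colors.

2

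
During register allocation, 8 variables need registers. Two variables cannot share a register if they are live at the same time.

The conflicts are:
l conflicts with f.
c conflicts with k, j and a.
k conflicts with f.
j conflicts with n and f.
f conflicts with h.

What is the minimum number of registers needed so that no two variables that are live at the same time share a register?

2

c and j conflict, so at least 2 registers are needed.
2 registers suffice: register 1 → {c, n, f}; register 2 → {l, k, j, h, a}. Every pair that conflicts lands in different registers.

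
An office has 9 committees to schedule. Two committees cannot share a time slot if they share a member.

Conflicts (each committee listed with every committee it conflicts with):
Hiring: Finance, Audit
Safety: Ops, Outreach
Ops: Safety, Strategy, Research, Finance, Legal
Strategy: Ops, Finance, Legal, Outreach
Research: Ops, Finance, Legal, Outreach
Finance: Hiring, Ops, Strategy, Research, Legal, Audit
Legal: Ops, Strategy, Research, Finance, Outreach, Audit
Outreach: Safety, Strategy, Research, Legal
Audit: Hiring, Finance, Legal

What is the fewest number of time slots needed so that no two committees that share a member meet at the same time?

4

Ops, Strategy, Finance, Legal are mutually in conflict, so at least 4 time slots are needed.
4 time slots suffice: Hiring=1, Safety=1, Ops=3, Strategy=4, Research=4, Finance=2, Legal=1, Outreach=2, Audit=3. No two conflicting committees share a time slot.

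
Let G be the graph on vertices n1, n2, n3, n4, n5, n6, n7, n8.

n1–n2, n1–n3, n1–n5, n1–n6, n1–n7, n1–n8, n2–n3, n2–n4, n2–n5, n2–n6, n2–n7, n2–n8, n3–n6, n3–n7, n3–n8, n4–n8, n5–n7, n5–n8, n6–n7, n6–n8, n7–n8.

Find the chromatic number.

n1, n2, n3, n6, n7, n8 are pairwise adjacent (a clique of size 6), so at least 6 colors are needed.
6 colors suffice: n1=3, n2=2, n3=5, n4=3, n5=5, n6=6, n7=4, n8=1. Each edge has distinct colors on its endpoints.

6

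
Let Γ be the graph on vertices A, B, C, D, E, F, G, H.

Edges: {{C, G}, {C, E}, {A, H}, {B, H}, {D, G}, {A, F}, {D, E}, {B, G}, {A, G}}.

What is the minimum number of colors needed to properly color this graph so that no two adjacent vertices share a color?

D and G are adjacent, so at least 2 colors are needed.
2 colors suffice: color 1 → {E, F, G, H}; color 2 → {A, B, C, D}. No two adjacent vertices share a color.

2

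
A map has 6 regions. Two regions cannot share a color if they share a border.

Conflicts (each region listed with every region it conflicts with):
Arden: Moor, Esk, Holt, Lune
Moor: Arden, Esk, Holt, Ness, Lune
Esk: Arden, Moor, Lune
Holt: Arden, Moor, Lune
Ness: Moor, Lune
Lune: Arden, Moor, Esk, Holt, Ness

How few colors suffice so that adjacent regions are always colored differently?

4

Arden, Moor, Esk, Lune are mutually in conflict, so at least 4 colors are needed.
4 colors suffice: color 1 → {Moor}; color 2 → {Lune}; color 3 → {Arden, Ness}; color 4 → {Esk, Holt}. No two conflicting regions share a color.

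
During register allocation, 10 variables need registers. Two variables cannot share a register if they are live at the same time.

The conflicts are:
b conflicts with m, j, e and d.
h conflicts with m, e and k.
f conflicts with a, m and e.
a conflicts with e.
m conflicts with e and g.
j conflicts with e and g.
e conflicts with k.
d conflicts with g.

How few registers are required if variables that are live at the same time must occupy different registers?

b, j, e are mutually in conflict, so at least 3 registers are needed.
3 registers suffice: register 1 → {e, g}; register 2 → {a, m, j, d, k}; register 3 → {b, h, f}. No two conflicting variables share a register.

3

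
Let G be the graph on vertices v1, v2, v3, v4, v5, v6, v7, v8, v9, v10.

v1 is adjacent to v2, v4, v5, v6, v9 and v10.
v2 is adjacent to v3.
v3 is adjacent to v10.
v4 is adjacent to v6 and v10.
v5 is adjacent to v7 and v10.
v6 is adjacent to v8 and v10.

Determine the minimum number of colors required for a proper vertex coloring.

4

v1, v4, v6, v10 are pairwise adjacent (a clique of size 4), so at least 4 colors are needed.
4 colors suffice: color 1 → {v1, v3, v7, v8}; color 2 → {v2, v9, v10}; color 3 → {v5, v6}; color 4 → {v4}. Every edge joins two different colors.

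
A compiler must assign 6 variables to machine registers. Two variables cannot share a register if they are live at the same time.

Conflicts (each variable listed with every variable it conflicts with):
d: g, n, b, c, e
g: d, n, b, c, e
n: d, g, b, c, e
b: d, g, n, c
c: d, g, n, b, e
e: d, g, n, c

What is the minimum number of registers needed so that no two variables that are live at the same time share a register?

5

d, g, n, c, e pairwise conflict, so at least 5 registers are needed.
5 registers suffice: register 1 → {g}; register 2 → {c}; register 3 → {d}; register 4 → {n}; register 5 → {b, e}. Each listed conflict is separated.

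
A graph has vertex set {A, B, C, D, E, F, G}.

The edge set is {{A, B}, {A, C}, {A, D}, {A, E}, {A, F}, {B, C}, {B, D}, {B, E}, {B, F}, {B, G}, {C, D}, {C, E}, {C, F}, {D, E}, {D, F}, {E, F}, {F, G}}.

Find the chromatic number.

A, B, C, D, E, F form a clique, so at least 6 colors are needed.
One proper 6-coloring: A=4, B=1, C=3, D=5, E=6, F=2, G=3. Each edge has distinct colors on its endpoints.

6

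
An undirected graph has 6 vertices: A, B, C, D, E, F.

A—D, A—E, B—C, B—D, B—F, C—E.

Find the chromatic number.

The cycle E-C-B-D-A-E has odd length 5, so it cannot be 2-colored; at least 3 colors are needed.
A valid assignment using 3 colors: A=blue, B=red, C=blue, D=green, E=red, F=blue. Every edge joins two different colors.

3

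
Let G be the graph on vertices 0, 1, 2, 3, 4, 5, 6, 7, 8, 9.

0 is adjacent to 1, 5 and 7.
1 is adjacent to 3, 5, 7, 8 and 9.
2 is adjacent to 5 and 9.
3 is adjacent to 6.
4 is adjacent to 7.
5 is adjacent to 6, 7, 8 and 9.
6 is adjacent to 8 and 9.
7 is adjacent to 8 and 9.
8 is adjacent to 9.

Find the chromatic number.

5

1, 5, 7, 8, 9 form a clique, so at least 5 colors are needed.
5 colors suffice: 0=b, 1=c, 2=c, 3=a, 4=a, 5=a, 6=c, 7=d, 8=e, 9=b. No two adjacent vertices share a color.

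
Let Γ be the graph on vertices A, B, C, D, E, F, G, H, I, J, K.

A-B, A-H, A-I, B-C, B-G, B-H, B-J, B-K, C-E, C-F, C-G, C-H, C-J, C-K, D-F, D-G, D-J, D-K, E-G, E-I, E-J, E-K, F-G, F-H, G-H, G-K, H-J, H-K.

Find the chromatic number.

B, C, G, H, K are pairwise adjacent (a clique of size 5), so at least 5 colors are needed.
5 colors suffice: color red → {A, G, J}; color blue → {D, E, H}; color green → {C, I}; color yellow → {F, K}; color purple → {B}. No two adjacent vertices share a color.

5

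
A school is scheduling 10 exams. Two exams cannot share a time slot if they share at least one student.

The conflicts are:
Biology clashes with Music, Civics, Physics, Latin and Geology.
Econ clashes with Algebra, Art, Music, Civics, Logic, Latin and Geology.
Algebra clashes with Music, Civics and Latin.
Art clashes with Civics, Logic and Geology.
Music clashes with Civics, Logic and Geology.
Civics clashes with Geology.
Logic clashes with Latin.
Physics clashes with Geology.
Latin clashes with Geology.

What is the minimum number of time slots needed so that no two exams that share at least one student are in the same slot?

Econ, Algebra, Music, Civics pairwise conflict, so at least 4 time slots are needed.
4 time slots suffice: Biology=1, Econ=1, Algebra=2, Art=3, Music=3, Civics=4, Logic=2, Physics=3, Latin=3, Geology=2. No two conflicting exams share a time slot.

4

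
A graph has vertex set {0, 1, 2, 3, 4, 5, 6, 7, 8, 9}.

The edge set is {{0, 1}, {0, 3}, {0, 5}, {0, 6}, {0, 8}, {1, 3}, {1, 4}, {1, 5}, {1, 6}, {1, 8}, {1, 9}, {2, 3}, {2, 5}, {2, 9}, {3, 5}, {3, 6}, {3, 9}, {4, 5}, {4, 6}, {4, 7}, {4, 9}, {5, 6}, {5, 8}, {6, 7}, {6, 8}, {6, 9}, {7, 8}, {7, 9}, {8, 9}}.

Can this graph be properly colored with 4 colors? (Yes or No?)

0, 1, 3, 5, 6 are mutually adjacent (a clique of size 5), so at least 5 colors are needed.
So 4 colors are not enough.

No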